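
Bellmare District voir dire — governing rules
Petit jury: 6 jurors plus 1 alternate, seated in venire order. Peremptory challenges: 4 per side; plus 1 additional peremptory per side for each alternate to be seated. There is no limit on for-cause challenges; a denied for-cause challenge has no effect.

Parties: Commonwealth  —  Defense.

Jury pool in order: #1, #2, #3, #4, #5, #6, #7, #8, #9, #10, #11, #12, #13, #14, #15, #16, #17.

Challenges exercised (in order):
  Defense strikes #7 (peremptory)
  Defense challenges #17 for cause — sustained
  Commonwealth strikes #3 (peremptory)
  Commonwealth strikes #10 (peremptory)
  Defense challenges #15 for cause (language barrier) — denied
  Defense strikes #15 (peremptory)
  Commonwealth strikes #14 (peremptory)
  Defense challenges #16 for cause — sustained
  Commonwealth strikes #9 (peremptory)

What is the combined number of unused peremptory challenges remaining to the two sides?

4

Commonwealth allotment: 4 base + 1 × 1 alternate = 5. Defense allotment: 4 base + 1 × 1 alternate = 5.
Commonwealth peremptories used: #3, #10, #14, #9 — 4.
Defense peremptories used: #7, #15 — 2 (for-cause on #17, #15, #16 don't count).
Remaining: (5 − 4) + (5 − 2) = 4.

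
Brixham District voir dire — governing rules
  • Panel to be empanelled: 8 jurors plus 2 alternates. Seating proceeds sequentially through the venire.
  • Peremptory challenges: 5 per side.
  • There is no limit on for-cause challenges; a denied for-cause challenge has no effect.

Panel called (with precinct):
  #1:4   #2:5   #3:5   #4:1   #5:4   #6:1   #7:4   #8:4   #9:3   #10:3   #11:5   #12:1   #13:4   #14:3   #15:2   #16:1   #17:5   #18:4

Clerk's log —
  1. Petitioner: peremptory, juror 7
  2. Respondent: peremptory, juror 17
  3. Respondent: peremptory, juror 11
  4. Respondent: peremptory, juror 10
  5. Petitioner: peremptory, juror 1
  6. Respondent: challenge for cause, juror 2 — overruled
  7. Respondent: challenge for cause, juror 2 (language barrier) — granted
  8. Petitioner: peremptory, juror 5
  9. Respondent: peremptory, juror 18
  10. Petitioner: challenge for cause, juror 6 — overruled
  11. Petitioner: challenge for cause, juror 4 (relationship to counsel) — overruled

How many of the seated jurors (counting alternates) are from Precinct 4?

2

Removed: #1, #2, #5, #7, #10, #11, #17, #18.
Seated (10 incl. alternates): #3, #4, #6, #8, #9, #12, #13, #14, #15, #16.
Of those, in Precinct 4: #8, #13 → 2.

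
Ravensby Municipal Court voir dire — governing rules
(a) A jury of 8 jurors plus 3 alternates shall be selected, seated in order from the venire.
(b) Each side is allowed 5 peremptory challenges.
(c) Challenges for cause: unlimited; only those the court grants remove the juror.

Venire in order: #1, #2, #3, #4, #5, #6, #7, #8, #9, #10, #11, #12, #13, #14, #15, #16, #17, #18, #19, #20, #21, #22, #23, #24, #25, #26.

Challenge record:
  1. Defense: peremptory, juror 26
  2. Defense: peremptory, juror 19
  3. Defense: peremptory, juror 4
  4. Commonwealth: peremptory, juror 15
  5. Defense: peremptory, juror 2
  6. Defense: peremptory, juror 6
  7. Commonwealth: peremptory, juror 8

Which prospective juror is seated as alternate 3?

Removed: #2, #4, #6, #8, #15, #19, #26.
Seating in order: seats 1–8 → #1, #3, #5, #7, #9, #10, #11, #12; alternates → #13, #14, #16.
So alternate 3 is #16.

16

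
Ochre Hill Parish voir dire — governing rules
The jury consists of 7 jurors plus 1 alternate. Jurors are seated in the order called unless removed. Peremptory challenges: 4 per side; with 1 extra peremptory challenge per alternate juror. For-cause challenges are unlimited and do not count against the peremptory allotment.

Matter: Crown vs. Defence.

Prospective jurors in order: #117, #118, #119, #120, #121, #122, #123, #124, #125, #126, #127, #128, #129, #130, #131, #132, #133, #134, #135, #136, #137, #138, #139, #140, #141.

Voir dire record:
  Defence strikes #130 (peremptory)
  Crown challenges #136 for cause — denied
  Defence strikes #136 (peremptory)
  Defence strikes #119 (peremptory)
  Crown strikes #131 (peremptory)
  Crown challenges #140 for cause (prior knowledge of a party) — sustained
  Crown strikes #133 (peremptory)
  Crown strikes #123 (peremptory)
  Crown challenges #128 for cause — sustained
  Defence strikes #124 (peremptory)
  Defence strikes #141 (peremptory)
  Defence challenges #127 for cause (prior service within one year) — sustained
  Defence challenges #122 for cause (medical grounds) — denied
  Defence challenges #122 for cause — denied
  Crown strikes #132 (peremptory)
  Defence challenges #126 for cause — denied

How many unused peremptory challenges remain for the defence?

Defence allotment: 4 base + 1 × 1 alternate = 5.
Defence peremptories used: #130, #136, #119, #124, #141 — 5 (for-cause on #127, #122, #122, #126 don't count).
Remaining: 5 − 5 = 0.

0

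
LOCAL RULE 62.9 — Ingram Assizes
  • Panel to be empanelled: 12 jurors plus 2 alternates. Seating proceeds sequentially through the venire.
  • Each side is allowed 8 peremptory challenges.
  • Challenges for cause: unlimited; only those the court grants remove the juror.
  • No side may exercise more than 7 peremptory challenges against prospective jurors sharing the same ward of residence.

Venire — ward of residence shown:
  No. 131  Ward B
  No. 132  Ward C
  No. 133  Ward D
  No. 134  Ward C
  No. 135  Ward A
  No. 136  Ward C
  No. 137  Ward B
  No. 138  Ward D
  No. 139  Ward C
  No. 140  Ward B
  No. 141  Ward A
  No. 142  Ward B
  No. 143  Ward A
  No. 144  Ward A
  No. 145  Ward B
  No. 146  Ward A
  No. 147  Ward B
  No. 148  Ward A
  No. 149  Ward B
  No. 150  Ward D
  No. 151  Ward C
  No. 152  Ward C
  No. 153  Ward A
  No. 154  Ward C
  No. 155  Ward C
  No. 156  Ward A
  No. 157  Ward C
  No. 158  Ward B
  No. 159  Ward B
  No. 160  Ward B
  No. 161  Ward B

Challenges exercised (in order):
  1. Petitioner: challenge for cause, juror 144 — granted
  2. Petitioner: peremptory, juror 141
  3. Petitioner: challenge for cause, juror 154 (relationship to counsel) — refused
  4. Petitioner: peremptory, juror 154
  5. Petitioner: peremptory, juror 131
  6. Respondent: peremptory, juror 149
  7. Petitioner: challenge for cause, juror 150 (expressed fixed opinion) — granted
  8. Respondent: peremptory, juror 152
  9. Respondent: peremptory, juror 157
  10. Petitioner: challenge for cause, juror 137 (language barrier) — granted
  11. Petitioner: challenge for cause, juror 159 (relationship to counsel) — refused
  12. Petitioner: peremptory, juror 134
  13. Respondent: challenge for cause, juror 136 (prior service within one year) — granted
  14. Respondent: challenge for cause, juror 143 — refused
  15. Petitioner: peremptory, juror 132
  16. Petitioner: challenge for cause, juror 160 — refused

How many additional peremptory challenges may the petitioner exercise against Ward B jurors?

3

Petitioner peremptories so far: #141, #154, #131, #134, #132 — 5 of 8 used, 3 left overall.
Against Ward B: #131 — 1 used; per-ward cap 7 leaves 6.
Binding limit: min(3, 6) = 3.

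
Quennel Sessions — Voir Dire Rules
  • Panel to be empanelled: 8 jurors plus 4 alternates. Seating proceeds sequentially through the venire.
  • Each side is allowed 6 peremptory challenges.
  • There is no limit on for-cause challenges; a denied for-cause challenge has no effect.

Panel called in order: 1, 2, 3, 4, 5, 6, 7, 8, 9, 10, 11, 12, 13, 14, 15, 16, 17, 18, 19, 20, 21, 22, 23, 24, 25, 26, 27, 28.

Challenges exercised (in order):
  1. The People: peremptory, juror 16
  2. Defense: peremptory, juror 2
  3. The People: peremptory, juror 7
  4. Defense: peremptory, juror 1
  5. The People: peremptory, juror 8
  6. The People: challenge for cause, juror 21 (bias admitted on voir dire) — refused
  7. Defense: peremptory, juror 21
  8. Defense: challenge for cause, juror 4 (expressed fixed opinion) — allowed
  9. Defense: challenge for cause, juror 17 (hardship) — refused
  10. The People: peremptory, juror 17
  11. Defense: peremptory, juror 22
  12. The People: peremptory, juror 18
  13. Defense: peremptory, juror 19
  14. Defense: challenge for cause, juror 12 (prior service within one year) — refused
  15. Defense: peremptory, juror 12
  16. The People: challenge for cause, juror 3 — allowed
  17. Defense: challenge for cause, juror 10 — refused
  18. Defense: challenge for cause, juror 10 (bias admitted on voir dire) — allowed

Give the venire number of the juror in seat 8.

20

Removed: #1, #2, #3, #4, #7, #8, #10, #12, #16, #17, #18, #19, #21, #22.
Seating in order: seats 1–8 → #5, #6, #9, #11, #13, #14, #15, #20; alternates → #23, #24, #25, #26.
So seat 8 is #20.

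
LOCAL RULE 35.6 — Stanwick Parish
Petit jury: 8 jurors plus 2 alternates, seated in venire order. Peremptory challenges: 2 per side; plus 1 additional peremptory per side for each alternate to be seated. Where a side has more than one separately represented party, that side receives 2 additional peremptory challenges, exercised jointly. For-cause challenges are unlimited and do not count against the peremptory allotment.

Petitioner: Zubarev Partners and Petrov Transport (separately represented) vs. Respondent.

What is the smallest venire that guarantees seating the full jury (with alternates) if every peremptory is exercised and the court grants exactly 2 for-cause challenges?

Seats to fill: 8 + 2 alternates = 10.
Peremptories — Petitioner: 2 + 1×2 + 2 = 6; Respondent: 2 + 1×2 = 4; total 10.
For-cause removals: 2.
Minimum venire: 10 + 10 + 2 = 22.

22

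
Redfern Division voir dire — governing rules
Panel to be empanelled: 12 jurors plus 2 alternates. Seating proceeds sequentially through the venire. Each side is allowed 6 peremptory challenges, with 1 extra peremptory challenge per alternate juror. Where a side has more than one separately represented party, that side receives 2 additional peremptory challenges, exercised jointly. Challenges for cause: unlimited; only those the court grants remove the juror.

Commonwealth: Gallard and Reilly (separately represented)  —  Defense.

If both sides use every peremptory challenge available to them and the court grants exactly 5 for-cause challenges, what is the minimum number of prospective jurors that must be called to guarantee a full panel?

Seats to fill: 12 + 2 alternates = 14.
Peremptories — Commonwealth: 6 + 1×2 + 2 = 10; Defense: 6 + 1×2 = 8; total 18.
For-cause removals: 5.
Minimum venire: 14 + 18 + 5 = 37.

37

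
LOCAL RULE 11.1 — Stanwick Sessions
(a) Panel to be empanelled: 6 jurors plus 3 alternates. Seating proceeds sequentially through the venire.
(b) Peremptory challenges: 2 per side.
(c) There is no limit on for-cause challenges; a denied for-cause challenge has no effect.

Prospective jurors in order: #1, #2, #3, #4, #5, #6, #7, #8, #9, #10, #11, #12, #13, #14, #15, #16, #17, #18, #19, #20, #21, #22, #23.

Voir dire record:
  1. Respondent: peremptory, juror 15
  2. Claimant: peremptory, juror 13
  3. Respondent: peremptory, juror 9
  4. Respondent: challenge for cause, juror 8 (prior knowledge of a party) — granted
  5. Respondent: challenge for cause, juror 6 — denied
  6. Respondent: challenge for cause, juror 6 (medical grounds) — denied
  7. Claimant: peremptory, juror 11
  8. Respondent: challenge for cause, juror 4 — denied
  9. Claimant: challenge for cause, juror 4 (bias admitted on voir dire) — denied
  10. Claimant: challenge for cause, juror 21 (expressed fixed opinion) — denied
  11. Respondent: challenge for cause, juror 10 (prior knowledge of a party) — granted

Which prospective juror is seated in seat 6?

6

Removed: #8, #9, #10, #11, #13, #15. (#4, #6, #21 stay — for-cause denied.)
Seating in order: seats 1–6 → #1, #2, #3, #4, #5, #6; alternates → #7, #12, #14.
So seat 6 is #6.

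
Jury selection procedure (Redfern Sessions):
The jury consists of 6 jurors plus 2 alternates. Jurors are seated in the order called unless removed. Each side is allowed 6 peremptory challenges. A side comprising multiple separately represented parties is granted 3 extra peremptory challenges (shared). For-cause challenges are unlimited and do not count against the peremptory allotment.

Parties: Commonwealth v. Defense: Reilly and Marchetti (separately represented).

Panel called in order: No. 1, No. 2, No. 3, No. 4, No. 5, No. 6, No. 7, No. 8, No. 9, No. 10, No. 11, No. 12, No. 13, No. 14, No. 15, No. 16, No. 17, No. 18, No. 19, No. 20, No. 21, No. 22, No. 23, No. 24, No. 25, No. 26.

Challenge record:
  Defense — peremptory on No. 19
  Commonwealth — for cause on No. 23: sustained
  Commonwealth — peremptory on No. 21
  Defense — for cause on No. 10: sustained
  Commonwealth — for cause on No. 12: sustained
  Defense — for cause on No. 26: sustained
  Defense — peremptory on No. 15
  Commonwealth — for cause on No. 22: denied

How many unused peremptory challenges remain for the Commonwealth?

Commonwealth allotment: 6.
Commonwealth peremptories used: #21 — 1 (for-cause on #23, #12, #22 don't count).
Remaining: 6 − 1 = 5.

5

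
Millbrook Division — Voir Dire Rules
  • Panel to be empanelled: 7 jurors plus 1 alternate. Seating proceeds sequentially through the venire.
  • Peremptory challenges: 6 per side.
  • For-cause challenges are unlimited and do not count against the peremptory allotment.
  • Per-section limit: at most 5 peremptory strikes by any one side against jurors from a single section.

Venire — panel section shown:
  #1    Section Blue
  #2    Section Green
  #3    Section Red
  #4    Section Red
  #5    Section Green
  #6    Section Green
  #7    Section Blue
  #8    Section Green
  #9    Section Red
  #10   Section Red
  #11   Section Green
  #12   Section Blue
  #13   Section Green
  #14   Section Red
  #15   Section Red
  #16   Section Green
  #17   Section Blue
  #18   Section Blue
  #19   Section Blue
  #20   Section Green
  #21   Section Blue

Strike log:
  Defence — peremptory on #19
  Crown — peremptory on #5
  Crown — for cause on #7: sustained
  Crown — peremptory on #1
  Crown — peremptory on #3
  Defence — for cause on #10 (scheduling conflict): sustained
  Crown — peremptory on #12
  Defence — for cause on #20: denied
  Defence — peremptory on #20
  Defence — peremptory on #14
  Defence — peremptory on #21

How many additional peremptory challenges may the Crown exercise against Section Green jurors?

Crown peremptories so far: #5, #1, #3, #12 — 4 of 6 used, 2 left overall.
Against Section Green: #5 — 1 used; per-section cap 5 leaves 4.
Binding limit: min(2, 4) = 2.

2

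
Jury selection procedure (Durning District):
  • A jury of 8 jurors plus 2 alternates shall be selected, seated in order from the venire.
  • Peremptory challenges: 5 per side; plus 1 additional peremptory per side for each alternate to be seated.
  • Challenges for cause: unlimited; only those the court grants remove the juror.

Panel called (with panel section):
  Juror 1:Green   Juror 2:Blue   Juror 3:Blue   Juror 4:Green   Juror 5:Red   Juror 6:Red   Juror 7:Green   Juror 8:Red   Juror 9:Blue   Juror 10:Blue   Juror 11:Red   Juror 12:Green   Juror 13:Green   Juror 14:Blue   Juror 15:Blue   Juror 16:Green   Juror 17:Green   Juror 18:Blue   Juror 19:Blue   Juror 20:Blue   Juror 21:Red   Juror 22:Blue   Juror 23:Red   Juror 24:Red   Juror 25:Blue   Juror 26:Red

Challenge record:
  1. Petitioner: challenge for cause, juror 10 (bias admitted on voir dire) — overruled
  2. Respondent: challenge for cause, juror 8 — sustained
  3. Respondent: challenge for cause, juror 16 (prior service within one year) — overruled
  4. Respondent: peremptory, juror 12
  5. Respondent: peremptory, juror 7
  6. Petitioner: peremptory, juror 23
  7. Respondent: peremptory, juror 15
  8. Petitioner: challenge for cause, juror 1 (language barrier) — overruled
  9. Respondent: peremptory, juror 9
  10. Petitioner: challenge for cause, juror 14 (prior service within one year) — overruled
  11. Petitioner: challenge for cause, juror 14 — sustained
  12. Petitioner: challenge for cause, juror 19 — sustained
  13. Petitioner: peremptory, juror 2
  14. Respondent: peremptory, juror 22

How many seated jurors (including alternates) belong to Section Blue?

Removed: #2, #7, #8, #9, #12, #14, #15, #19, #22, #23.
Seated (10 incl. alternates): #1, #3, #4, #5, #6, #10, #11, #13, #16, #17.
Of those, in Section Blue: #3, #10 → 2.

2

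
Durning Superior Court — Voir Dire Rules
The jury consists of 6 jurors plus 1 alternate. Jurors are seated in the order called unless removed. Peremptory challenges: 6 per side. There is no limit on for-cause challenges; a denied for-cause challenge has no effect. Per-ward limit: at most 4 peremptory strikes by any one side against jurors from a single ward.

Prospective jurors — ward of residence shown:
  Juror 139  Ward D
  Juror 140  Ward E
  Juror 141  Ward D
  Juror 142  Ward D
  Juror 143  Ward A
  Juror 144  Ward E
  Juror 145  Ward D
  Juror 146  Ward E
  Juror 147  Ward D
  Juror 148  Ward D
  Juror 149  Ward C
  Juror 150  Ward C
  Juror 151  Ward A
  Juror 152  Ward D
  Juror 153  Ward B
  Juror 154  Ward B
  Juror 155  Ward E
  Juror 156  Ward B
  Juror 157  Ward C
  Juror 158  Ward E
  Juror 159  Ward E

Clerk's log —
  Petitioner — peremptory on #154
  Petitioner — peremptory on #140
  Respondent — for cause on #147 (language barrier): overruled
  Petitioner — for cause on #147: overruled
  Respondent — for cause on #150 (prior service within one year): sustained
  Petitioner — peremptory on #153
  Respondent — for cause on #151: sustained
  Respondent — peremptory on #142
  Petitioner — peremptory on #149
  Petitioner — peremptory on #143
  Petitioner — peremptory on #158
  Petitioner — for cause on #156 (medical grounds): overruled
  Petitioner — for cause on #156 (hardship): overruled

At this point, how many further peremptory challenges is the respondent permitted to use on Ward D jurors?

3

Respondent peremptories so far: #142 — 1 of 6 used, 5 left overall.
Against Ward D: #142 — 1 used; per-ward cap 4 leaves 3.
Binding limit: min(5, 3) = 3.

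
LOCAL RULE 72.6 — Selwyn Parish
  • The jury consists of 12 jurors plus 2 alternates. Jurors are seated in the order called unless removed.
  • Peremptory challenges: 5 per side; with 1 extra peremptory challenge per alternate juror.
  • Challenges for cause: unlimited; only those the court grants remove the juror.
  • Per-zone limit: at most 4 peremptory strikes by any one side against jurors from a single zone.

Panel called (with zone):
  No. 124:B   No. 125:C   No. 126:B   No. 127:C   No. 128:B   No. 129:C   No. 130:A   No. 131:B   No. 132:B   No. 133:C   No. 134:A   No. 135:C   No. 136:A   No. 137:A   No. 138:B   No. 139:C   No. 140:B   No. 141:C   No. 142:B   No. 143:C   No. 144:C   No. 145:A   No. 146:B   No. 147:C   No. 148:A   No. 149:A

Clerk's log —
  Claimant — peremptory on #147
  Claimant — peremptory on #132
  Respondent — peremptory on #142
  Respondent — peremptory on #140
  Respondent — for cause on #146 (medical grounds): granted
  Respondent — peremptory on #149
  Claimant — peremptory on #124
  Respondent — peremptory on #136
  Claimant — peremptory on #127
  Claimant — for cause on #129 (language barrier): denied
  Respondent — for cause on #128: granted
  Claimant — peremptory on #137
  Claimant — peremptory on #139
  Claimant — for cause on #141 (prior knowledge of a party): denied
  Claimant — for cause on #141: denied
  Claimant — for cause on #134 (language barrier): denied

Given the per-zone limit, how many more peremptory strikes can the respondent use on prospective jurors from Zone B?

Respondent peremptories so far: #142, #140, #149, #136 — 4 of 7 used, 3 left overall.
Against Zone B: #142, #140 — 2 used; per-zone cap 4 leaves 2.
Binding limit: min(3, 2) = 2.

2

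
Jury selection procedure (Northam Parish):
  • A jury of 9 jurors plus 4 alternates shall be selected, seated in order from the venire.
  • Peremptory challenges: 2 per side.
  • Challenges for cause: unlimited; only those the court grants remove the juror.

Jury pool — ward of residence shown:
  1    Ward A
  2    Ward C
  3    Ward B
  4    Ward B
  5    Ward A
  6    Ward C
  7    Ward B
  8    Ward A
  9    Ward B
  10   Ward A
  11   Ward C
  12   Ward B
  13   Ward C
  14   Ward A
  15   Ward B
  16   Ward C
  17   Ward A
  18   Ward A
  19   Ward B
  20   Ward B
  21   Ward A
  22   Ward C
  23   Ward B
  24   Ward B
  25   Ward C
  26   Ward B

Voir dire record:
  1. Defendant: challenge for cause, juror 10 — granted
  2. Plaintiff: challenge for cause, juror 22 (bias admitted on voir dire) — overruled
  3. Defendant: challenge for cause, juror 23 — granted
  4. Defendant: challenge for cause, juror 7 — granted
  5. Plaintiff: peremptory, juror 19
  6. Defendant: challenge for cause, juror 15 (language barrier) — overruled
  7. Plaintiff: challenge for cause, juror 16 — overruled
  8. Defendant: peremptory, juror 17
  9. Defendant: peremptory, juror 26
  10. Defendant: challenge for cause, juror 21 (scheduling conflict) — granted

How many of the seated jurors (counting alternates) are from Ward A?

Removed: #7, #10, #17, #19, #21, #23, #26.
Seated (13 incl. alternates): #1, #2, #3, #4, #5, #6, #8, #9, #11, #12, #13, #14, #15.
Of those, in Ward A: #1, #5, #8, #14 → 4.

4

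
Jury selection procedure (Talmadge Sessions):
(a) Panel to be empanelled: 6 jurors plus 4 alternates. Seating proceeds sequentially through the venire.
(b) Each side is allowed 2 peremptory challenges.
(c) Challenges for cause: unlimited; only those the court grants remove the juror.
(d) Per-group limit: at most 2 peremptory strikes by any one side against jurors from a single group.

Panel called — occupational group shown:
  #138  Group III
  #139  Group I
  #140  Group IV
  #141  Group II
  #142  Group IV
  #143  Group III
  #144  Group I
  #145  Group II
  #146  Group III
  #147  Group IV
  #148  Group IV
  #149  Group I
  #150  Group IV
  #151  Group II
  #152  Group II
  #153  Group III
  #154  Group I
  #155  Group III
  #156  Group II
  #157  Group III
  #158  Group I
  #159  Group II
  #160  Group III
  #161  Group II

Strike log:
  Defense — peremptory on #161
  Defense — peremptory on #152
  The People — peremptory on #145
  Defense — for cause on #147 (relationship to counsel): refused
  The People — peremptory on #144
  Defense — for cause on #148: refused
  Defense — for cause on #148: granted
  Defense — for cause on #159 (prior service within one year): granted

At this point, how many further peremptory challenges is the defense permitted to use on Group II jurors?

Defense peremptories so far: #161, #152 — 2 of 2 used, 0 left overall.
Against Group II: #161, #152 — 2 used; per-group cap 2 leaves 0.
Binding limit: min(0, 0) = 0.

0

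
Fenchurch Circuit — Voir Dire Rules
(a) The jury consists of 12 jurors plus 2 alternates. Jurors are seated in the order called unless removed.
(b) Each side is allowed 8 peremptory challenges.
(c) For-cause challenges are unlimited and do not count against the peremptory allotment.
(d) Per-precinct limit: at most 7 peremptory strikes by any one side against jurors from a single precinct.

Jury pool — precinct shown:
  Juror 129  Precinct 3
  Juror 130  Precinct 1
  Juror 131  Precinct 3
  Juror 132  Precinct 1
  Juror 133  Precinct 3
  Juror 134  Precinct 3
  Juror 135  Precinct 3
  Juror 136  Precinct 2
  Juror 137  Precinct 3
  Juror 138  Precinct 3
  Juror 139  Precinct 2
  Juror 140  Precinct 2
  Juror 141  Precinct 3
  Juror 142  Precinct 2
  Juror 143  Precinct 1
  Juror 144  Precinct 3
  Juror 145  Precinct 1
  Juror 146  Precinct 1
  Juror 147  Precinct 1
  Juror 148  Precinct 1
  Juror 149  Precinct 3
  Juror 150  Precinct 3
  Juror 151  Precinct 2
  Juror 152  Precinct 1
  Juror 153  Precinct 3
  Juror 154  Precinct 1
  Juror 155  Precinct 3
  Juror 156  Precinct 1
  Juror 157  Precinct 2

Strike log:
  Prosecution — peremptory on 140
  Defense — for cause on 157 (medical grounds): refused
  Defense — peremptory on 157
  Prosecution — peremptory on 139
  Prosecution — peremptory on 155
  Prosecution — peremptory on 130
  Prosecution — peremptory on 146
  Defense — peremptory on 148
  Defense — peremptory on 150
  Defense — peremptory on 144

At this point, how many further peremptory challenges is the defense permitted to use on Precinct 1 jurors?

4

Defense peremptories so far: #157, #148, #150, #144 — 4 of 8 used, 4 left overall.
Against Precinct 1: #148 — 1 used; per-precinct cap 7 leaves 6.
Binding limit: min(4, 6) = 4.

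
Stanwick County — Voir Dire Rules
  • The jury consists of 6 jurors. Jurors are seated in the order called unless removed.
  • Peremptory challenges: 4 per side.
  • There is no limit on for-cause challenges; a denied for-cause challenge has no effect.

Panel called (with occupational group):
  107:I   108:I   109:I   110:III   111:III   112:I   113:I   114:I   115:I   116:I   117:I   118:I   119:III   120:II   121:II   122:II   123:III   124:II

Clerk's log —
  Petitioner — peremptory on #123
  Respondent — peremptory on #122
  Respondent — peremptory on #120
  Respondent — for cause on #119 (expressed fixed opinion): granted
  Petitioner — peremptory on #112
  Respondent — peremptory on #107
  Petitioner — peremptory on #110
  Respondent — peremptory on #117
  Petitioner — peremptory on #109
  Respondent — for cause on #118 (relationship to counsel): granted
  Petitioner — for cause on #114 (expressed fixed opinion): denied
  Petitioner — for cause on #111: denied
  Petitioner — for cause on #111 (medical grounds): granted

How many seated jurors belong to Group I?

Removed: #107, #109, #110, #111, #112, #117, #118, #119, #120, #122, #123.
Seated jurors 1–6: #108, #113, #114, #115, #116, #121.
Of those, in Group I: #108, #113, #114, #115, #116 → 5.

5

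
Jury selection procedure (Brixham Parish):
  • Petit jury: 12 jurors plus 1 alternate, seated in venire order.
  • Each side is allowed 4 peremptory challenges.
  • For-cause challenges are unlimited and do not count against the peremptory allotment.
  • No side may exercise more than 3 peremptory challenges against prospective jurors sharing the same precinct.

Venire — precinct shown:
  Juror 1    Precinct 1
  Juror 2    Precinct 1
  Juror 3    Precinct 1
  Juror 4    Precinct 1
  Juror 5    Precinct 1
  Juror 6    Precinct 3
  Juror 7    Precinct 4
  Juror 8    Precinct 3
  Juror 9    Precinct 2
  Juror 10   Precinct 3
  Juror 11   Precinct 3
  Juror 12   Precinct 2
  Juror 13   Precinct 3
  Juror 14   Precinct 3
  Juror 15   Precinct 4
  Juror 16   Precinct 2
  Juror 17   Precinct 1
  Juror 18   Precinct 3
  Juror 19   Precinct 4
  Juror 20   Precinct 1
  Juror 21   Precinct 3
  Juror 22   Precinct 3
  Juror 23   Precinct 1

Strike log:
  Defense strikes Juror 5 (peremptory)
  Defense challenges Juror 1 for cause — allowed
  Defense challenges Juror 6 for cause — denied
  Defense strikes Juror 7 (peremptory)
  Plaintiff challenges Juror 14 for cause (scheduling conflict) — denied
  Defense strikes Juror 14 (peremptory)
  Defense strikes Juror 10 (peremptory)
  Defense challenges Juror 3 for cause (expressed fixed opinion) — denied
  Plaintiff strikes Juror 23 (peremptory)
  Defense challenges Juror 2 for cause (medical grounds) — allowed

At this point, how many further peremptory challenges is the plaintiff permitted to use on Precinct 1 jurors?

Plaintiff peremptories so far: #23 — 1 of 4 used, 3 left overall.
Against Precinct 1: #23 — 1 used; per-precinct cap 3 leaves 2.
Binding limit: min(3, 2) = 2.

2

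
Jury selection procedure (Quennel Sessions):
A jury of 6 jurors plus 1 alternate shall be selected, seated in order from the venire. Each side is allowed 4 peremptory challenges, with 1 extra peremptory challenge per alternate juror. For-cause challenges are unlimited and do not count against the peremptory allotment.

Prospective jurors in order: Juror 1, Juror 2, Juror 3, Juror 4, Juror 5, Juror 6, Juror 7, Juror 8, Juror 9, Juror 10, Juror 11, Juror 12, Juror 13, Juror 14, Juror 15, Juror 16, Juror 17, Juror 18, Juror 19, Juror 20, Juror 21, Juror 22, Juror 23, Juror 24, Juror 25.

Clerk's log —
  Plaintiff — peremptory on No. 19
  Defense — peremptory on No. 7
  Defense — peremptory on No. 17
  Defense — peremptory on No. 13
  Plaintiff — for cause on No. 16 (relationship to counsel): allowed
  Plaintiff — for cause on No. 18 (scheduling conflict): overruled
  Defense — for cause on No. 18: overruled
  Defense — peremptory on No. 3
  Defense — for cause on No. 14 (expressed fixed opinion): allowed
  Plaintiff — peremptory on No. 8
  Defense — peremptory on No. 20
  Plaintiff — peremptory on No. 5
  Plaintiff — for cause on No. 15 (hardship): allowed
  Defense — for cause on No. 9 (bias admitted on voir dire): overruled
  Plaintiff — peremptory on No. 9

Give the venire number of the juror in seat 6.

11

Removed: #3, #5, #7, #8, #9, #13, #14, #15, #16, #17, #19, #20. (#18 stays — for-cause denied.)
Filling seats in venire order through position 6: #1, #2, #4, #6, #10, #11.
So seat 6 is #11.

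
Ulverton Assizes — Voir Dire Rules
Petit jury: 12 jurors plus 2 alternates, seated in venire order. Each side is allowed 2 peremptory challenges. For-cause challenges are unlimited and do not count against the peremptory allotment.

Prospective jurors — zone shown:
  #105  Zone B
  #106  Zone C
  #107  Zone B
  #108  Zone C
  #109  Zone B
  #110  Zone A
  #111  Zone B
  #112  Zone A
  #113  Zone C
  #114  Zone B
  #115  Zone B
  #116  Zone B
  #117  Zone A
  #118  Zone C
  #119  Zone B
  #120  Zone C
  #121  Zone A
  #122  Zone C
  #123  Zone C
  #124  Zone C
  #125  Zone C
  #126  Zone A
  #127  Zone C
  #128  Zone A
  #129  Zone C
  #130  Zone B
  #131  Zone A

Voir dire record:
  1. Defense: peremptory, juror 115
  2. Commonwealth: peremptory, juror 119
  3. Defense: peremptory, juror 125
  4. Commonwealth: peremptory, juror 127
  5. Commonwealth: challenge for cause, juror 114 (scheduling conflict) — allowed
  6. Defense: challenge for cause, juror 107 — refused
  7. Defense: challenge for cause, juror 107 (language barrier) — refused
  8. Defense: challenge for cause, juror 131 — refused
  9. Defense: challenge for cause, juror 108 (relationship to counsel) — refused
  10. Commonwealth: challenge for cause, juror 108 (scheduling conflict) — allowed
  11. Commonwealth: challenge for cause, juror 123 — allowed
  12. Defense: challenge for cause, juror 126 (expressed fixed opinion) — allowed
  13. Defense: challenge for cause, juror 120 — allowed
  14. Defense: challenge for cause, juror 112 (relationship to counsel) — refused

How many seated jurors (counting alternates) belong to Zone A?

4

Removed: #108, #114, #115, #119, #120, #123, #125, #126, #127.
Seated (14 incl. alternates): #105, #106, #107, #109, #110, #111, #112, #113, #116, #117, #118, #121, #122, #124.
Of those, in Zone A: #110, #112, #117, #121 → 4.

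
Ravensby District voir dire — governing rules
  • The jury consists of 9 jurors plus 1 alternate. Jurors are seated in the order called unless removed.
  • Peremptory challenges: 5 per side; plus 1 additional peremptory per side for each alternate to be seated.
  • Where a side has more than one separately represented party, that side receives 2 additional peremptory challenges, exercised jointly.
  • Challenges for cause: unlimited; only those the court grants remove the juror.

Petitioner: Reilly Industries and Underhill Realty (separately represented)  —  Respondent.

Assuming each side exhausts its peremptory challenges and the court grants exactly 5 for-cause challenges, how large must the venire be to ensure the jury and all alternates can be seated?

Seats to fill: 9 + 1 alternates = 10.
Peremptories — Petitioner: 5 + 1×1 + 2 = 8; Respondent: 5 + 1×1 = 6; total 14.
For-cause removals: 5.
Minimum venire: 10 + 14 + 5 = 29.

29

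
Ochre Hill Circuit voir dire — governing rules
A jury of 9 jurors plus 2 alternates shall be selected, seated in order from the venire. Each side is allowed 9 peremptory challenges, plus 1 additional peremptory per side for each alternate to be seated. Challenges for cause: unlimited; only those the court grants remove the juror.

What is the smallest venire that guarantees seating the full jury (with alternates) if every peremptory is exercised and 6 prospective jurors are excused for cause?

39

Seats to fill: 9 + 2 alternates = 11.
Peremptories: 9 + 1×2 = 11 per side × 2 sides = 22.
For-cause removals: 6.
Minimum venire: 11 + 22 + 6 = 39.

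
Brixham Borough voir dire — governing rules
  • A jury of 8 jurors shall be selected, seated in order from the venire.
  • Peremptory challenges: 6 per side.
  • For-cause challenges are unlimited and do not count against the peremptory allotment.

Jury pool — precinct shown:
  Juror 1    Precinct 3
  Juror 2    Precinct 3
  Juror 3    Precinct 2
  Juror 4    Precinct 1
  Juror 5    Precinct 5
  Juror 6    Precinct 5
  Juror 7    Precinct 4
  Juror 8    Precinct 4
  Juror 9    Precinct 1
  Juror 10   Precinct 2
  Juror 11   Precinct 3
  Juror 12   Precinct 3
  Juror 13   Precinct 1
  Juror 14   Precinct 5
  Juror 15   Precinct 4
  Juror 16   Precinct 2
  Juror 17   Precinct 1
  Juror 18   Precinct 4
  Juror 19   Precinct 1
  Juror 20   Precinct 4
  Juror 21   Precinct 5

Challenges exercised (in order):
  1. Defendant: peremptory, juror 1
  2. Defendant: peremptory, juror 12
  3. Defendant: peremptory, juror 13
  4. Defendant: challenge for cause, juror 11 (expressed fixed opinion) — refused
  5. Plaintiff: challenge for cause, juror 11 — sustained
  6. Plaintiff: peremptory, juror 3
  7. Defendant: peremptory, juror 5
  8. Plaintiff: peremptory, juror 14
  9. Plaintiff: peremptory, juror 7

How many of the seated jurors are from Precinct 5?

Removed: #1, #3, #5, #7, #11, #12, #13, #14.
Seated jurors 1–8: #2, #4, #6, #8, #9, #10, #15, #16.
Of those, in Precinct 5: #6 → 1.

1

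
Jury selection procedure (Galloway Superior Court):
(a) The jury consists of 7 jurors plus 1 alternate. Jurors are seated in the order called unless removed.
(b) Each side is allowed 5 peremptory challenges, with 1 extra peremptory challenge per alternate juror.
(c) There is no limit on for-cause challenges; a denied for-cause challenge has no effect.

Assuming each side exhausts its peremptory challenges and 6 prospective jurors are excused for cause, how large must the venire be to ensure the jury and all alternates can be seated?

26

Seats to fill: 7 + 1 alternates = 8.
Peremptories: 5 + 1×1 = 6 per side × 2 sides = 12.
For-cause removals: 6.
Minimum venire: 8 + 12 + 6 = 26.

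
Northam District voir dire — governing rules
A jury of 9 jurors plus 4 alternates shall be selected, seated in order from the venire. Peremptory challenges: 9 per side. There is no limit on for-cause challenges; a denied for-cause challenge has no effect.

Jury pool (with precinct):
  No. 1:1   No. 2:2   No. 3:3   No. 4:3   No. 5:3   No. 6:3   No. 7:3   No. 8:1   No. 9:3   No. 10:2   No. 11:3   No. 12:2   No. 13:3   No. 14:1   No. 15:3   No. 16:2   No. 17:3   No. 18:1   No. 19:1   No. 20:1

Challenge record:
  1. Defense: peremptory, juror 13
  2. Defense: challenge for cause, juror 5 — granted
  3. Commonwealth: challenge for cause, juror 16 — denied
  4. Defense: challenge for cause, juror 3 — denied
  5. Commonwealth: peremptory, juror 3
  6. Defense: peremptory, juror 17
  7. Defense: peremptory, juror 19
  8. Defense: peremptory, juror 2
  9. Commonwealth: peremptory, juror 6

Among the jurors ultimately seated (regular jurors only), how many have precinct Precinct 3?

Removed: #2, #3, #5, #6, #13, #17, #19.
Seated jurors 1–9: #1, #4, #7, #8, #9, #10, #11, #12, #14 (alternates #15, #16, #18, #20 not counted).
Of those, in Precinct 3: #4, #7, #9, #11 → 4.

4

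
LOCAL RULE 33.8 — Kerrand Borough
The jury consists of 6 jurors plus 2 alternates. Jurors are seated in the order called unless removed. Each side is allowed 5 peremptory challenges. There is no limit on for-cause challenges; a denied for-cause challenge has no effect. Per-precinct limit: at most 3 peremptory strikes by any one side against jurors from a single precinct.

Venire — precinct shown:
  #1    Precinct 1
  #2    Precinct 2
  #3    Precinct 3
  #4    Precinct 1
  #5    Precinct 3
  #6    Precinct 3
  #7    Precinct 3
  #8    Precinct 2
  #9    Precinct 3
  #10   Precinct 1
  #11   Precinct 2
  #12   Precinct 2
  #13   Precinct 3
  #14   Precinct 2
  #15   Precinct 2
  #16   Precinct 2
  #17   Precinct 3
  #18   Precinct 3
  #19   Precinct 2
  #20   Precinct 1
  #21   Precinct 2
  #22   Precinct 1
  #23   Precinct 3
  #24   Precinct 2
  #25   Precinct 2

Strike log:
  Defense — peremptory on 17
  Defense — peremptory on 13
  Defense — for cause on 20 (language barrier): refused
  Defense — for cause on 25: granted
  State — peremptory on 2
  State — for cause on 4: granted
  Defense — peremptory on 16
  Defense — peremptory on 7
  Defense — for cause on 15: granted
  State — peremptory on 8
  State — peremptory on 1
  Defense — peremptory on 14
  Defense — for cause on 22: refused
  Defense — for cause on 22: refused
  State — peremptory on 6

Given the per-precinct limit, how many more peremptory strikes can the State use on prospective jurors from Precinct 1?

State peremptories so far: #2, #8, #1, #6 — 4 of 5 used, 1 left overall.
Against Precinct 1: #1 — 1 used; per-precinct cap 3 leaves 2.
Binding limit: min(1, 2) = 1.

1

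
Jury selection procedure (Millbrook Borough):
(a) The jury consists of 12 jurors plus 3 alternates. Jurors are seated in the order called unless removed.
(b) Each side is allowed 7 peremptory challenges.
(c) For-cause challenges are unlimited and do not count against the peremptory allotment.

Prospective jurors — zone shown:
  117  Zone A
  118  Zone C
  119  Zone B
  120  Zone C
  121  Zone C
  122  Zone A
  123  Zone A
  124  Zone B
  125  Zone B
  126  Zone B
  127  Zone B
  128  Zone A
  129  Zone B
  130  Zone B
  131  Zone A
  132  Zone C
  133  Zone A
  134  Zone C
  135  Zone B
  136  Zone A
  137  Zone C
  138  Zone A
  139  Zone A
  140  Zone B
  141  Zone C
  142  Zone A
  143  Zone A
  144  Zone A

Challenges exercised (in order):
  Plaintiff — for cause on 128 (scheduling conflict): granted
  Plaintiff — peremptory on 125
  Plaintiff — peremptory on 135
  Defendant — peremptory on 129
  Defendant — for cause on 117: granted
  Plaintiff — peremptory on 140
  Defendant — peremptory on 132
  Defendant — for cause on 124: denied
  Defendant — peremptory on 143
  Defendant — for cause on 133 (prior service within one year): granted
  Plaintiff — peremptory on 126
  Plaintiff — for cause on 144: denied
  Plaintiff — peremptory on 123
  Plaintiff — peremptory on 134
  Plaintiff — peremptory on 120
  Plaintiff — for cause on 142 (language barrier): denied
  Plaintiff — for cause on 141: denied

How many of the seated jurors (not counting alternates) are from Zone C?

3

Removed: #117, #120, #123, #125, #126, #128, #129, #132, #133, #134, #135, #140, #143.
Seated jurors 1–12: #118, #119, #121, #122, #124, #127, #130, #131, #136, #137, #138, #139 (alternates #141, #142, #144 not counted).
Of those, in Zone C: #118, #121, #137 → 3.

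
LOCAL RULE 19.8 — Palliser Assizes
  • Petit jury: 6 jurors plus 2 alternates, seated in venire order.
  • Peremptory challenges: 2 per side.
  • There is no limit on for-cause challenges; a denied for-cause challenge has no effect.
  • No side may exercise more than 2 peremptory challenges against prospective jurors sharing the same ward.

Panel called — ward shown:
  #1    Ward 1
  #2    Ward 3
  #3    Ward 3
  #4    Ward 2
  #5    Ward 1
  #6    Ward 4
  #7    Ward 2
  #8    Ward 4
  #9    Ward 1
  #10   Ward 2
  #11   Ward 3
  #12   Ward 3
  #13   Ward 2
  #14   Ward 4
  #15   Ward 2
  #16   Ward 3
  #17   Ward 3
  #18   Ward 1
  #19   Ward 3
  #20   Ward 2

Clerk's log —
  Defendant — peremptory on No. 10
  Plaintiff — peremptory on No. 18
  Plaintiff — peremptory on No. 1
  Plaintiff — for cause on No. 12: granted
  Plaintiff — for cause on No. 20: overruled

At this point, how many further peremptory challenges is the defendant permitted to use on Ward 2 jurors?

Defendant peremptories so far: #10 — 1 of 2 used, 1 left overall.
Against Ward 2: #10 — 1 used; per-ward cap 2 leaves 1.
Binding limit: min(1, 1) = 1.

1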